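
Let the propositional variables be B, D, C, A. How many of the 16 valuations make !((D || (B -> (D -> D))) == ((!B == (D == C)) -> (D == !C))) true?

Initial set: {!((D || (B -> (D -> D))) == ((!B == (D == C)) -> (D == !C)))}.
!((D || (B -> (D -> D))) == ((!B == (D == C)) -> (D == !C))): β-rule — branch into (D || (B -> (D -> D))), !((!B == (D == C)) -> (D == !C))  //  !(D || (B -> (D -> D))), ((!B == (D == C)) -> (D == !C)).
  branch 1 (add (D || (B -> (D -> D))), !((!B == (D == C)) -> (D == !C))):
    !((!B == (D == C)) -> (D == !C)): α-rule — add (!B == (D == C)), !(D == !C).
    (D || (B -> (D -> D))): β-rule — branch into D  //  (B -> (D -> D)).
      branch 1.1 (add D):
        (!B == (D == C)): β-rule — branch into !B, (D == C)  //  !!B, !(D == C).
          branch 1.1.1 (add !B, (D == C)):
            !(D == !C): β-rule — branch into D, !!C  //  !D, !C.
              branch 1.1.1.1 (add D, !!C):
                (D == C): β-rule — branch into D, C  //  !D, !C.
                  branch 1.1.1.1.1 (add D, C):
                    ○ open, literals {B=false, C=true, D=true}.
                  branch 1.1.1.1.2 (add !D, !C):
                    × closes — contains both D and !D.
              branch 1.1.1.2 (add !D, !C):
                × closes — contains both D and !D.
          branch 1.1.2 (add !!B, !(D == C)):
            !(D == !C): β-rule — branch into D, !!C  //  !D, !C.
              branch 1.1.2.1 (add D, !!C):
                !(D == C): β-rule — branch into D, !C  //  !D, C.
                  branch 1.1.2.1.1 (add D, !C):
                    × closes — contains both C and !C.
                  branch 1.1.2.1.2 (add !D, C):
                    × closes — contains both D and !D.
              branch 1.1.2.2 (add !D, !C):
                × closes — contains both D and !D.
      branch 1.2 (add (B -> (D -> D))):
        (!B == (D == C)): β-rule — branch into !B, (D == C)  //  !!B, !(D == C).
          branch 1.2.1 (add !B, (D == C)):
            !(D == !C): β-rule — branch into D, !!C  //  !D, !C.
              branch 1.2.1.1 (add D, !!C):
                (B -> (D -> D)): β-rule — branch into !B  //  (D -> D).
                  branch 1.2.1.1.1 (add !B):
                    (D == C): β-rule — branch into D, C  //  !D, !C.
                      branch 1.2.1.1.1.1 (add D, C):
                        ○ open, literals {B=false, C=true, D=true}.
                      branch 1.2.1.1.1.2 (add !D, !C):
                        × closes — contains both D and !D.
                  branch 1.2.1.1.2 (add (D -> D)):
                    (D == C): β-rule — branch into D, C  //  !D, !C.
                      branch 1.2.1.1.2.1 (add D, C):
                        (D -> D): β-rule — branch into !D  //  D.
                          branch 1.2.1.1.2.1.1 (add !D):
                            × closes — contains both D and !D.
                          branch 1.2.1.1.2.1.2 (add D):
                            ○ open, literals {B=false, C=true, D=true}.
                      branch 1.2.1.1.2.2 (add !D, !C):
                        × closes — contains both D and !D.
              branch 1.2.1.2 (add !D, !C):
                (B -> (D -> D)): β-rule — branch into !B  //  (D -> D).
                  branch 1.2.1.2.1 (add !B):
                    (D == C): β-rule — branch into D, C  //  !D, !C.
                      branch 1.2.1.2.1.1 (add D, C):
                        × closes — contains both D and !D.
                      branch 1.2.1.2.1.2 (add !D, !C):
                        ○ open, literals {B=false, C=false, D=false}.
                  branch 1.2.1.2.2 (add (D -> D)):
                    (D == C): β-rule — branch into D, C  //  !D, !C.
                      branch 1.2.1.2.2.1 (add D, C):
                        × closes — contains both D and !D.
                      branch 1.2.1.2.2.2 (add !D, !C):
                        (D -> D): β-rule — branch into !D  //  D.
                          branch 1.2.1.2.2.2.1 (add !D):
                            ○ open, literals {B=false, C=false, D=false}.
                          branch 1.2.1.2.2.2.2 (add D):
                            × closes — contains both D and !D.
          branch 1.2.2 (add !!B, !(D == C)):
            !(D == !C): β-rule — branch into D, !!C  //  !D, !C.
              branch 1.2.2.1 (add D, !!C):
                (B -> (D -> D)): β-rule — branch into !B  //  (D -> D).
                  branch 1.2.2.1.1 (add !B):
                    × closes — contains both B and !B.
                  branch 1.2.2.1.2 (add (D -> D)):
                    !(D == C): β-rule — branch into D, !C  //  !D, C.
                      branch 1.2.2.1.2.1 (add D, !C):
                        × closes — contains both C and !C.
                      branch 1.2.2.1.2.2 (add !D, C):
                        × closes — contains both D and !D.
              branch 1.2.2.2 (add !D, !C):
                (B -> (D -> D)): β-rule — branch into !B  //  (D -> D).
                  branch 1.2.2.2.1 (add !B):
                    × closes — contains both B and !B.
                  branch 1.2.2.2.2 (add (D -> D)):
                    !(D == C): β-rule — branch into D, !C  //  !D, C.
                      branch 1.2.2.2.2.1 (add D, !C):
                        × closes — contains both D and !D.
                      branch 1.2.2.2.2.2 (add !D, C):
                        × closes — contains both C and !C.
  branch 2 (add !(D || (B -> (D -> D))), ((!B == (D == C)) -> (D == !C))):
    !(D || (B -> (D -> D))): α-rule — add !D, !(B -> (D -> D)).
    !(B -> (D -> D)): α-rule — add B, !(D -> D).
    !(D -> D): α-rule — add D, !D.
    × closes — contains both D and !D.
18 branches closed, 5 open.
Each open branch fixes some atoms; the unmentioned ones are free. Counting distinct full assignments: branch {B=false, C=true, D=true} (A) contributes 2 new; branch {B=false, C=true, D=true} (A) contributes 0 new; branch {B=false, C=true, D=true} (A) contributes 0 new; branch {B=false, C=false, D=false} (A) contributes 2 new; branch {B=false, C=false, D=false} (A) contributes 0 new. Total: 4.

4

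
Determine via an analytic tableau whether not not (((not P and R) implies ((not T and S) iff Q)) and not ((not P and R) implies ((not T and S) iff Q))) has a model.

Initial set: {not not (((not P and R) implies ((not T and S) iff Q)) and not ((not P and R) implies ((not T and S) iff Q)))}.
not not (((not P and R) implies ((not T and S) iff Q)) and not ((not P and R) implies ((not T and S) iff Q))): drop double negation, giving (((not P and R) implies ((not T and S) iff Q)) and not ((not P and R) implies ((not T and S) iff Q))).
(((not P and R) implies ((not T and S) iff Q)) and not ((not P and R) implies ((not T and S) iff Q))): α-rule — add ((not P and R) implies ((not T and S) iff Q)), not ((not P and R) implies ((not T and S) iff Q)).
not ((not P and R) implies ((not T and S) iff Q)): α-rule — add (not P and R), not ((not T and S) iff Q).
(not P and R): α-rule — add not P, R.
((not P and R) implies ((not T and S) iff Q)): β-rule — branch into not (not P and R)  //  ((not T and S) iff Q).
  branch 1 (add not (not P and R)):
    not ((not T and S) iff Q): β-rule — branch into (not T and S), not Q  //  not (not T and S), Q.
      branch 1.1 (add (not T and S), not Q):
        (not T and S): α-rule — add not T, S.
        not (not P and R): β-rule — branch into not not P  //  not R.
          branch 1.1.1 (add not not P):
            × closes — contains both P and not P.
          branch 1.1.2 (add not R):
            × closes — contains both R and not R.
      branch 1.2 (add not (not T and S), Q):
        not (not P and R): β-rule — branch into not not P  //  not R.
          branch 1.2.1 (add not not P):
            × closes — contains both P and not P.
          branch 1.2.2 (add not R):
            × closes — contains both R and not R.
  branch 2 (add ((not T and S) iff Q)):
    not ((not T and S) iff Q): β-rule — branch into (not T and S), not Q  //  not (not T and S), Q.
      branch 2.1 (add (not T and S), not Q):
        (not T and S): α-rule — add not T, S.
        ((not T and S) iff Q): β-rule — branch into (not T and S), Q  //  not (not T and S), not Q.
          branch 2.1.1 (add (not T and S), Q):
            × closes — contains both Q and not Q.
          branch 2.1.2 (add not (not T and S), not Q):
            not (not T and S): β-rule — branch into not not T  //  not S.
              branch 2.1.2.1 (add not not T):
                × closes — contains both T and not T.
              branch 2.1.2.2 (add not S):
                × closes — contains both S and not S.
      branch 2.2 (add not (not T and S), Q):
        ((not T and S) iff Q): β-rule — branch into (not T and S), Q  //  not (not T and S), not Q.
          branch 2.2.1 (add (not T and S), Q):
            (not T and S): α-rule — add not T, S.
            not (not T and S): β-rule — branch into not not T  //  not S.
              branch 2.2.1.1 (add not not T):
                × closes — contains both T and not T.
              branch 2.2.1.2 (add not S):
                × closes — contains both S and not S.
          branch 2.2.2 (add not (not T and S), not Q):
            × closes — contains both Q and not Q.
All 10 branches close.
Every branch closed; the formula is unsatisfiable.

Unsatisfiable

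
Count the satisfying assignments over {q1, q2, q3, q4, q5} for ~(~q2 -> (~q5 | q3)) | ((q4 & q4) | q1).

25

Initial set: {(~(~q2 -> (~q5 | q3)) | ((q4 & q4) | q1))}.
(~(~q2 -> (~q5 | q3)) | ((q4 & q4) | q1)): β-rule — branch into ~(~q2 -> (~q5 | q3))  //  ((q4 & q4) | q1).
  branch 1 (add ~(~q2 -> (~q5 | q3))):
    ~(~q2 -> (~q5 | q3)): α-rule — add ~q2, ~(~q5 | q3).
    ~(~q5 | q3): α-rule — add ~~q5, ~q3.
    ○ open, literals {q2=0, q3=0, q5=1}.
  branch 2 (add ((q4 & q4) | q1)):
    ((q4 & q4) | q1): β-rule — branch into (q4 & q4)  //  q1.
      branch 2.1 (add (q4 & q4)):
        (q4 & q4): α-rule — add q4, q4.
        ○ open, literals {q4=1}.
      branch 2.2 (add q1):
        ○ open, literals {q1=1}.
0 branches closed, 3 open.
Each open branch fixes some atoms; the unmentioned ones are free. Counting distinct full assignments: branch {q2=0, q3=0, q5=1} (q1, q4) contributes 4 new; branch {q4=1} (q1, q2, q3, q5) contributes 14 new; branch {q1=1} (q2, q3, q4, q5) contributes 7 new. Total: 25.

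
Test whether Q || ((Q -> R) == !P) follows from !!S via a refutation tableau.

Initial set: {!!S; !(Q || ((Q -> R) == !P))}.
!!S: drop double negation, giving S.
!(Q || ((Q -> R) == !P)): α-rule — add !Q, !((Q -> R) == !P).
!((Q -> R) == !P): β-rule — branch into (Q -> R), !!P  //  !(Q -> R), !P.
  branch 1 (add (Q -> R), !!P):
    (Q -> R): β-rule — branch into !Q  //  R.
      branch 1.1 (add !Q):
        ○ open, literals {P=T, Q=F, S=T}.
      branch 1.2 (add R):
        ○ open, literals {P=T, Q=F, R=T, S=T}.
  branch 2 (add !(Q -> R), !P):
    !(Q -> R): α-rule — add Q, !R.
    × closes — contains both Q and !Q.
1 branch closed, 2 open.
An open branch gives a countermodel: P=T, Q=F, S=T (unmentioned atoms arbitrary); the premises hold there but the conclusion fails.

No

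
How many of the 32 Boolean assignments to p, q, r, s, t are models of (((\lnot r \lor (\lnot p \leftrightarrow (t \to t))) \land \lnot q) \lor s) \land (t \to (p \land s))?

15

Initial set: {((((\lnot r \lor (\lnot p \leftrightarrow (t \to t))) \land \lnot q) \lor s) \land (t \to (p \land s)))}.
((((\lnot r \lor (\lnot p \leftrightarrow (t \to t))) \land \lnot q) \lor s) \land (t \to (p \land s))): α-rule — add (((\lnot r \lor (\lnot p \leftrightarrow (t \to t))) \land \lnot q) \lor s), (t \to (p \land s)).
(((\lnot r \lor (\lnot p \leftrightarrow (t \to t))) \land \lnot q) \lor s): β-rule — branch into ((\lnot r \lor (\lnot p \leftrightarrow (t \to t))) \land \lnot q)  //  s.
  branch 1 (add ((\lnot r \lor (\lnot p \leftrightarrow (t \to t))) \land \lnot q)):
    ((\lnot r \lor (\lnot p \leftrightarrow (t \to t))) \land \lnot q): α-rule — add (\lnot r \lor (\lnot p \leftrightarrow (t \to t))), \lnot q.
    (t \to (p \land s)): β-rule — branch into \lnot t  //  (p \land s).
      branch 1.1 (add \lnot t):
        (\lnot r \lor (\lnot p \leftrightarrow (t \to t))): β-rule — branch into \lnot r  //  (\lnot p \leftrightarrow (t \to t)).
          branch 1.1.1 (add \lnot r):
            ○ open, literals {q=0, r=0, t=0}.
          branch 1.1.2 (add (\lnot p \leftrightarrow (t \to t))):
            (\lnot p \leftrightarrow (t \to t)): β-rule — branch into \lnot p, (t \to t)  //  \lnot \lnot p, \lnot (t \to t).
              branch 1.1.2.1 (add \lnot p, (t \to t)):
                (t \to t): β-rule — branch into \lnot t  //  t.
                  branch 1.1.2.1.1 (add \lnot t):
                    ○ open, literals {p=0, q=0, t=0}.
                  branch 1.1.2.1.2 (add t):
                    × closes — contains both t and \lnot t.
              branch 1.1.2.2 (add \lnot \lnot p, \lnot (t \to t)):
                \lnot (t \to t): α-rule — add t, \lnot t.
                × closes — contains both t and \lnot t.
      branch 1.2 (add (p \land s)):
        (p \land s): α-rule — add p, s.
        (\lnot r \lor (\lnot p \leftrightarrow (t \to t))): β-rule — branch into \lnot r  //  (\lnot p \leftrightarrow (t \to t)).
          branch 1.2.1 (add \lnot r):
            ○ open, literals {p=1, q=0, r=0, s=1}.
          branch 1.2.2 (add (\lnot p \leftrightarrow (t \to t))):
            (\lnot p \leftrightarrow (t \to t)): β-rule — branch into \lnot p, (t \to t)  //  \lnot \lnot p, \lnot (t \to t).
              branch 1.2.2.1 (add \lnot p, (t \to t)):
                × closes — contains both p and \lnot p.
              branch 1.2.2.2 (add \lnot \lnot p, \lnot (t \to t)):
                \lnot (t \to t): α-rule — add t, \lnot t.
                × closes — contains both t and \lnot t.
  branch 2 (add s):
    (t \to (p \land s)): β-rule — branch into \lnot t  //  (p \land s).
      branch 2.1 (add \lnot t):
        ○ open, literals {s=1, t=0}.
      branch 2.2 (add (p \land s)):
        (p \land s): α-rule — add p, s.
        ○ open, literals {p=1, s=1}.
4 branches closed, 5 open.
Each open branch fixes some atoms; the unmentioned ones are free. Counting distinct full assignments: branch {q=0, r=0, t=0} (p, s) contributes 4 new; branch {p=0, q=0, t=0} (r, s) contributes 2 new; branch {p=1, q=0, r=0, s=1} (t) contributes 1 new; branch {s=1, t=0} (p, q, r) contributes 5 new; branch {p=1, s=1} (q, r, t) contributes 3 new. Total: 15.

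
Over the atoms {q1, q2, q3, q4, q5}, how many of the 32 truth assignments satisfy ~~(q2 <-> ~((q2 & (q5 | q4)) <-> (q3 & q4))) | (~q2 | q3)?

30

Initial set: {T (~~(q2 <-> ~((q2 & (q5 | q4)) <-> (q3 & q4))) | (~q2 | q3))}.
T (~~(q2 <-> ~((q2 & (q5 | q4)) <-> (q3 & q4))) | (~q2 | q3)): β-rule — branch into T ~~(q2 <-> ~((q2 & (q5 | q4)) <-> (q3 & q4)))  //  T (~q2 | q3).
  branch 1 (add T ~~(q2 <-> ~((q2 & (q5 | q4)) <-> (q3 & q4)))):
    T ~~(q2 <-> ~((q2 & (q5 | q4)) <-> (q3 & q4))): drop double negation, giving T (q2 <-> ~((q2 & (q5 | q4)) <-> (q3 & q4))).
    T (q2 <-> ~((q2 & (q5 | q4)) <-> (q3 & q4))): β-rule — branch into T q2, T ~((q2 & (q5 | q4)) <-> (q3 & q4))  //  F q2, F ~((q2 & (q5 | q4)) <-> (q3 & q4)).
      branch 1.1 (add T q2, T ~((q2 & (q5 | q4)) <-> (q3 & q4))):
        T ~((q2 & (q5 | q4)) <-> (q3 & q4)): β-rule — branch into T (q2 & (q5 | q4)), F (q3 & q4)  //  F (q2 & (q5 | q4)), T (q3 & q4).
          branch 1.1.1 (add T (q2 & (q5 | q4)), F (q3 & q4)):
            T (q2 & (q5 | q4)): α-rule — add T q2, T (q5 | q4).
            F (q3 & q4): β-rule — branch into F q3  //  F q4.
              branch 1.1.1.1 (add F q3):
                T (q5 | q4): β-rule — branch into T q5  //  T q4.
                  branch 1.1.1.1.1 (add T q5):
                    ○ open, literals {q2=true, q3=false, q5=true}.
                  branch 1.1.1.1.2 (add T q4):
                    ○ open, literals {q2=true, q3=false, q4=true}.
              branch 1.1.1.2 (add F q4):
                T (q5 | q4): β-rule — branch into T q5  //  T q4.
                  branch 1.1.1.2.1 (add T q5):
                    ○ open, literals {q2=true, q4=false, q5=true}.
                  branch 1.1.1.2.2 (add T q4):
                    × closes — contains both q4 and ~q4.
          branch 1.1.2 (add F (q2 & (q5 | q4)), T (q3 & q4)):
            T (q3 & q4): α-rule — add T q3, T q4.
            F (q2 & (q5 | q4)): β-rule — branch into F q2  //  F (q5 | q4).
              branch 1.1.2.1 (add F q2):
                × closes — contains both q2 and ~q2.
              branch 1.1.2.2 (add F (q5 | q4)):
                F (q5 | q4): α-rule — add F q5, F q4.
                × closes — contains both q4 and ~q4.
      branch 1.2 (add F q2, F ~((q2 & (q5 | q4)) <-> (q3 & q4))):
        F ~((q2 & (q5 | q4)) <-> (q3 & q4)): β-rule — branch into T (q2 & (q5 | q4)), T (q3 & q4)  //  F (q2 & (q5 | q4)), F (q3 & q4).
          branch 1.2.1 (add T (q2 & (q5 | q4)), T (q3 & q4)):
            T (q2 & (q5 | q4)): α-rule — add T q2, T (q5 | q4).
            × closes — contains both q2 and ~q2.
          branch 1.2.2 (add F (q2 & (q5 | q4)), F (q3 & q4)):
            F (q2 & (q5 | q4)): β-rule — branch into F q2  //  F (q5 | q4).
              branch 1.2.2.1 (add F q2):
                F (q3 & q4): β-rule — branch into F q3  //  F q4.
                  branch 1.2.2.1.1 (add F q3):
                    ○ open, literals {q2=false, q3=false}.
                  branch 1.2.2.1.2 (add F q4):
                    ○ open, literals {q2=false, q4=false}.
              branch 1.2.2.2 (add F (q5 | q4)):
                F (q5 | q4): α-rule — add F q5, F q4.
                F (q3 & q4): β-rule — branch into F q3  //  F q4.
                  branch 1.2.2.2.1 (add F q3):
                    ○ open, literals {q2=false, q3=false, q4=false, q5=false}.
                  branch 1.2.2.2.2 (add F q4):
                    ○ open, literals {q2=false, q4=false, q5=false}.
  branch 2 (add T (~q2 | q3)):
    T (~q2 | q3): β-rule — branch into T ~q2  //  T q3.
      branch 2.1 (add T ~q2):
        ○ open, literals {q2=false}.
      branch 2.2 (add T q3):
        ○ open, literals {q3=true}.
4 branches closed, 9 open.
Each open branch fixes some atoms; the unmentioned ones are free. Counting distinct full assignments: branch {q2=true, q3=false, q5=true} (q1, q4) contributes 4 new; branch {q2=true, q3=false, q4=true} (q1, q5) contributes 2 new; branch {q2=true, q4=false, q5=true} (q1, q3) contributes 2 new; branch {q2=false, q3=false} (q1, q4, q5) contributes 8 new; branch {q2=false, q4=false} (q1, q3, q5) contributes 4 new; branch {q2=false, q3=false, q4=false, q5=false} (q1) contributes 0 new; branch {q2=false, q4=false, q5=false} (q1, q3) contributes 0 new; branch {q2=false} (q1, q3, q4, q5) contributes 4 new; branch {q3=true} (q1, q2, q4, q5) contributes 6 new. Total: 30.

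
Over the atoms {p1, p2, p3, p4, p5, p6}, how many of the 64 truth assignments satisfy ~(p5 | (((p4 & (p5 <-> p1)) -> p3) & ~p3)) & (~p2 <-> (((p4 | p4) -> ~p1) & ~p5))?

Initial set: {(~(p5 | (((p4 & (p5 <-> p1)) -> p3) & ~p3)) & (~p2 <-> (((p4 | p4) -> ~p1) & ~p5)))}.
(~(p5 | (((p4 & (p5 <-> p1)) -> p3) & ~p3)) & (~p2 <-> (((p4 | p4) -> ~p1) & ~p5))): α-rule — add ~(p5 | (((p4 & (p5 <-> p1)) -> p3) & ~p3)), (~p2 <-> (((p4 | p4) -> ~p1) & ~p5)).
~(p5 | (((p4 & (p5 <-> p1)) -> p3) & ~p3)): α-rule — add ~p5, ~(((p4 & (p5 <-> p1)) -> p3) & ~p3).
(~p2 <-> (((p4 | p4) -> ~p1) & ~p5)): β-rule — branch into ~p2, (((p4 | p4) -> ~p1) & ~p5)  //  ~~p2, ~(((p4 | p4) -> ~p1) & ~p5).
  branch 1 (add ~p2, (((p4 | p4) -> ~p1) & ~p5)):
    (((p4 | p4) -> ~p1) & ~p5): α-rule — add ((p4 | p4) -> ~p1), ~p5.
    ~(((p4 & (p5 <-> p1)) -> p3) & ~p3): β-rule — branch into ~((p4 & (p5 <-> p1)) -> p3)  //  ~~p3.
      branch 1.1 (add ~((p4 & (p5 <-> p1)) -> p3)):
        ~((p4 & (p5 <-> p1)) -> p3): α-rule — add (p4 & (p5 <-> p1)), ~p3.
        (p4 & (p5 <-> p1)): α-rule — add p4, (p5 <-> p1).
        ((p4 | p4) -> ~p1): β-rule — branch into ~(p4 | p4)  //  ~p1.
          branch 1.1.1 (add ~(p4 | p4)):
            ~(p4 | p4): α-rule — add ~p4, ~p4.
            × closes — contains both p4 and ~p4.
          branch 1.1.2 (add ~p1):
            (p5 <-> p1): β-rule — branch into p5, p1  //  ~p5, ~p1.
              branch 1.1.2.1 (add p5, p1):
                × closes — contains both p5 and ~p5.
              branch 1.1.2.2 (add ~p5, ~p1):
                ○ open, literals {p1=F, p2=F, p3=F, p4=T, p5=F}.
      branch 1.2 (add ~~p3):
        ((p4 | p4) -> ~p1): β-rule — branch into ~(p4 | p4)  //  ~p1.
          branch 1.2.1 (add ~(p4 | p4)):
            ~(p4 | p4): α-rule — add ~p4, ~p4.
            ○ open, literals {p2=F, p3=T, p4=F, p5=F}.
          branch 1.2.2 (add ~p1):
            ○ open, literals {p1=F, p2=F, p3=T, p5=F}.
  branch 2 (add ~~p2, ~(((p4 | p4) -> ~p1) & ~p5)):
    ~(((p4 & (p5 <-> p1)) -> p3) & ~p3): β-rule — branch into ~((p4 & (p5 <-> p1)) -> p3)  //  ~~p3.
      branch 2.1 (add ~((p4 & (p5 <-> p1)) -> p3)):
        ~((p4 & (p5 <-> p1)) -> p3): α-rule — add (p4 & (p5 <-> p1)), ~p3.
        (p4 & (p5 <-> p1)): α-rule — add p4, (p5 <-> p1).
        ~(((p4 | p4) -> ~p1) & ~p5): β-rule — branch into ~((p4 | p4) -> ~p1)  //  ~~p5.
          branch 2.1.1 (add ~((p4 | p4) -> ~p1)):
            ~((p4 | p4) -> ~p1): α-rule — add (p4 | p4), ~~p1.
            (p5 <-> p1): β-rule — branch into p5, p1  //  ~p5, ~p1.
              branch 2.1.1.1 (add p5, p1):
                × closes — contains both p5 and ~p5.
              branch 2.1.1.2 (add ~p5, ~p1):
                × closes — contains both p1 and ~p1.
          branch 2.1.2 (add ~~p5):
            × closes — contains both p5 and ~p5.
      branch 2.2 (add ~~p3):
        ~(((p4 | p4) -> ~p1) & ~p5): β-rule — branch into ~((p4 | p4) -> ~p1)  //  ~~p5.
          branch 2.2.1 (add ~((p4 | p4) -> ~p1)):
            ~((p4 | p4) -> ~p1): α-rule — add (p4 | p4), ~~p1.
            (p4 | p4): β-rule — branch into p4  //  p4.
              branch 2.2.1.1 (add p4):
                ○ open, literals {p1=T, p2=T, p3=T, p4=T, p5=F}.
              branch 2.2.1.2 (add p4):
                ○ open, literals {p1=T, p2=T, p3=T, p4=T, p5=F}.
          branch 2.2.2 (add ~~p5):
            × closes — contains both p5 and ~p5.
6 branches closed, 5 open.
Each open branch fixes some atoms; the unmentioned ones are free. Counting distinct full assignments: branch {p1=F, p2=F, p3=F, p4=T, p5=F} (p6) contributes 2 new; branch {p2=F, p3=T, p4=F, p5=F} (p1, p6) contributes 4 new; branch {p1=F, p2=F, p3=T, p5=F} (p4, p6) contributes 2 new; branch {p1=T, p2=T, p3=T, p4=T, p5=F} (p6) contributes 2 new; branch {p1=T, p2=T, p3=T, p4=T, p5=F} (p6) contributes 0 new. Total: 10.

10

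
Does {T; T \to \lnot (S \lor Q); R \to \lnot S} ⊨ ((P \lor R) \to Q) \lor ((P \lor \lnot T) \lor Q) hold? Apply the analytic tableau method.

Initial set: {T T; T (T \to \lnot (S \lor Q)); T (R \to \lnot S); F (((P \lor R) \to Q) \lor ((P \lor \lnot T) \lor Q))}.
F (((P \lor R) \to Q) \lor ((P \lor \lnot T) \lor Q)): α-rule — add F ((P \lor R) \to Q), F ((P \lor \lnot T) \lor Q).
F ((P \lor R) \to Q): α-rule — add T (P \lor R), F Q.
F ((P \lor \lnot T) \lor Q): α-rule — add F (P \lor \lnot T), F Q.
F (P \lor \lnot T): α-rule — add F P, F \lnot T.
T (T \to \lnot (S \lor Q)): β-rule — branch into F T  //  T \lnot (S \lor Q).
  branch 1 (add F T):
    × closes — contains both T and \lnot T.
  branch 2 (add T \lnot (S \lor Q)):
    T \lnot (S \lor Q): α-rule — add F S, F Q.
    T (R \to \lnot S): β-rule — branch into F R  //  T \lnot S.
      branch 2.1 (add F R):
        T (P \lor R): β-rule — branch into T P  //  T R.
          branch 2.1.1 (add T P):
            × closes — contains both P and \lnot P.
          branch 2.1.2 (add T R):
            × closes — contains both R and \lnot R.
      branch 2.2 (add T \lnot S):
        T (P \lor R): β-rule — branch into T P  //  T R.
          branch 2.2.1 (add T P):
            × closes — contains both P and \lnot P.
          branch 2.2.2 (add T R):
            ○ open, literals {P=false, Q=false, R=true, S=false, T=true}.
4 branches closed, 1 open.
An open branch gives a countermodel: P=false, Q=false, R=true, S=false, T=true (unmentioned atoms arbitrary); the premises hold there but the conclusion fails.

No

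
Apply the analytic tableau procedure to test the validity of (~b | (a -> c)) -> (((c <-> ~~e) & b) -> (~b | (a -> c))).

Assume the negation and expand:
Initial set: {~((~b | (a -> c)) -> (((c <-> ~~e) & b) -> (~b | (a -> c))))}.
~((~b | (a -> c)) -> (((c <-> ~~e) & b) -> (~b | (a -> c)))): α-rule — add (~b | (a -> c)), ~(((c <-> ~~e) & b) -> (~b | (a -> c))).
~(((c <-> ~~e) & b) -> (~b | (a -> c))): α-rule — add ((c <-> ~~e) & b), ~(~b | (a -> c)).
((c <-> ~~e) & b): α-rule — add (c <-> ~~e), b.
~(~b | (a -> c)): α-rule — add ~~b, ~(a -> c).
~(a -> c): α-rule — add a, ~c.
(~b | (a -> c)): β-rule — branch into ~b  //  (a -> c).
  branch 1 (add ~b):
    × closes — contains both b and ~b.
  branch 2 (add (a -> c)):
    (c <-> ~~e): β-rule — branch into c, ~~e  //  ~c, ~~~e.
      branch 2.1 (add c, ~~e):
        × closes — contains both c and ~c.
      branch 2.2 (add ~c, ~~~e):
        ~~~e: drop double negation, giving ~e.
        (a -> c): β-rule — branch into ~a  //  c.
          branch 2.2.1 (add ~a):
            × closes — contains both a and ~a.
          branch 2.2.2 (add c):
            × closes — contains both c and ~c.
All 4 branches close.
Every branch closed, so the negation is unsatisfiable and the formula is valid.

Valid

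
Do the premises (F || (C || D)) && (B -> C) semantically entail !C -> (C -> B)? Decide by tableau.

Initial set: {((F || (C || D)) && (B -> C)); !(!C -> (C -> B))}.
((F || (C || D)) && (B -> C)): α-rule — add (F || (C || D)), (B -> C).
!(!C -> (C -> B)): α-rule — add !C, !(C -> B).
!(C -> B): α-rule — add C, !B.
× closes — contains both C and !C.
All 1 branch closes.
Every branch closed, so the premises entail the conclusion.

Yes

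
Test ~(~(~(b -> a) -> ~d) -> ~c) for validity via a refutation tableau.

Assume the negation and expand:
Initial set: {F ~(~(~(b -> a) -> ~d) -> ~c)}.
F ~(~(~(b -> a) -> ~d) -> ~c): β-rule — branch into F ~(~(b -> a) -> ~d)  //  T ~c.
  branch 1 (add F ~(~(b -> a) -> ~d)):
    F ~(~(b -> a) -> ~d): β-rule — branch into F ~(b -> a)  //  T ~d.
      branch 1.1 (add F ~(b -> a)):
        F ~(b -> a): β-rule — branch into F b  //  T a.
          branch 1.1.1 (add F b):
            ○ open, literals {b=false}.
          branch 1.1.2 (add T a):
            ○ open, literals {a=true}.
      branch 1.2 (add T ~d):
        ○ open, literals {d=false}.
  branch 2 (add T ~c):
    ○ open, literals {c=false}.
0 branches closed, 4 open.
An open branch gives a countermodel: b=false (unmentioned atoms arbitrary); under it the original formula is false.

Not valid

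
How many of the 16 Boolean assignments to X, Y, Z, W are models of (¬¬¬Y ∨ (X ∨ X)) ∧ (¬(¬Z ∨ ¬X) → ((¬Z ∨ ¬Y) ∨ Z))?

Initial set: {((¬¬¬Y ∨ (X ∨ X)) ∧ (¬(¬Z ∨ ¬X) → ((¬Z ∨ ¬Y) ∨ Z)))}.
((¬¬¬Y ∨ (X ∨ X)) ∧ (¬(¬Z ∨ ¬X) → ((¬Z ∨ ¬Y) ∨ Z))): α-rule — add (¬¬¬Y ∨ (X ∨ X)), (¬(¬Z ∨ ¬X) → ((¬Z ∨ ¬Y) ∨ Z)).
(¬¬¬Y ∨ (X ∨ X)): β-rule — branch into ¬¬¬Y  //  (X ∨ X).
  branch 1 (add ¬¬¬Y):
    ¬¬¬Y: drop double negation, giving ¬Y.
    (¬(¬Z ∨ ¬X) → ((¬Z ∨ ¬Y) ∨ Z)): β-rule — branch into ¬¬(¬Z ∨ ¬X)  //  ((¬Z ∨ ¬Y) ∨ Z).
      branch 1.1 (add ¬¬(¬Z ∨ ¬X)):
        ¬¬(¬Z ∨ ¬X): β-rule — branch into ¬Z  //  ¬X.
          branch 1.1.1 (add ¬Z):
            ○ open, literals {Y=F, Z=F}.
          branch 1.1.2 (add ¬X):
            ○ open, literals {X=F, Y=F}.
      branch 1.2 (add ((¬Z ∨ ¬Y) ∨ Z)):
        ((¬Z ∨ ¬Y) ∨ Z): β-rule — branch into (¬Z ∨ ¬Y)  //  Z.
          branch 1.2.1 (add (¬Z ∨ ¬Y)):
            (¬Z ∨ ¬Y): β-rule — branch into ¬Z  //  ¬Y.
              branch 1.2.1.1 (add ¬Z):
                ○ open, literals {Y=F, Z=F}.
              branch 1.2.1.2 (add ¬Y):
                ○ open, literals {Y=F}.
          branch 1.2.2 (add Z):
            ○ open, literals {Y=F, Z=T}.
  branch 2 (add (X ∨ X)):
    (¬(¬Z ∨ ¬X) → ((¬Z ∨ ¬Y) ∨ Z)): β-rule — branch into ¬¬(¬Z ∨ ¬X)  //  ((¬Z ∨ ¬Y) ∨ Z).
      branch 2.1 (add ¬¬(¬Z ∨ ¬X)):
        (X ∨ X): β-rule — branch into X  //  X.
          branch 2.1.1 (add X):
            ¬¬(¬Z ∨ ¬X): β-rule — branch into ¬Z  //  ¬X.
              branch 2.1.1.1 (add ¬Z):
                ○ open, literals {X=T, Z=F}.
              branch 2.1.1.2 (add ¬X):
                × closes — contains both X and ¬X.
          branch 2.1.2 (add X):
            ¬¬(¬Z ∨ ¬X): β-rule — branch into ¬Z  //  ¬X.
              branch 2.1.2.1 (add ¬Z):
                ○ open, literals {X=T, Z=F}.
              branch 2.1.2.2 (add ¬X):
                × closes — contains both X and ¬X.
      branch 2.2 (add ((¬Z ∨ ¬Y) ∨ Z)):
        (X ∨ X): β-rule — branch into X  //  X.
          branch 2.2.1 (add X):
            ((¬Z ∨ ¬Y) ∨ Z): β-rule — branch into (¬Z ∨ ¬Y)  //  Z.
              branch 2.2.1.1 (add (¬Z ∨ ¬Y)):
                (¬Z ∨ ¬Y): β-rule — branch into ¬Z  //  ¬Y.
                  branch 2.2.1.1.1 (add ¬Z):
                    ○ open, literals {X=T, Z=F}.
                  branch 2.2.1.1.2 (add ¬Y):
                    ○ open, literals {X=T, Y=F}.
              branch 2.2.1.2 (add Z):
                ○ open, literals {X=T, Z=T}.
          branch 2.2.2 (add X):
            ((¬Z ∨ ¬Y) ∨ Z): β-rule — branch into (¬Z ∨ ¬Y)  //  Z.
              branch 2.2.2.1 (add (¬Z ∨ ¬Y)):
                (¬Z ∨ ¬Y): β-rule — branch into ¬Z  //  ¬Y.
                  branch 2.2.2.1.1 (add ¬Z):
                    ○ open, literals {X=T, Z=F}.
                  branch 2.2.2.1.2 (add ¬Y):
                    ○ open, literals {X=T, Y=F}.
              branch 2.2.2.2 (add Z):
                ○ open, literals {X=T, Z=T}.
2 branches closed, 13 open.
Each open branch fixes some atoms; the unmentioned ones are free. Counting distinct full assignments: branch {Y=F, Z=F} (X, W) contributes 4 new; branch {X=F, Y=F} (Z, W) contributes 2 new; branch {Y=F, Z=F} (X, W) contributes 0 new; branch {Y=F} (X, Z, W) contributes 2 new; branch {Y=F, Z=T} (X, W) contributes 0 new; branch {X=T, Z=F} (Y, W) contributes 2 new; branch {X=T, Z=F} (Y, W) contributes 0 new; branch {X=T, Z=F} (Y, W) contributes 0 new; branch {X=T, Y=F} (Z, W) contributes 0 new; branch {X=T, Z=T} (Y, W) contributes 2 new; branch {X=T, Z=F} (Y, W) contributes 0 new; branch {X=T, Y=F} (Z, W) contributes 0 new; branch {X=T, Z=T} (Y, W) contributes 0 new. Total: 12.

12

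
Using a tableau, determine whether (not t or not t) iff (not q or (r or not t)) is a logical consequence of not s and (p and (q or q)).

No

Initial set: {(not s and (p and (q or q))); not ((not t or not t) iff (not q or (r or not t)))}.
(not s and (p and (q or q))): α-rule — add not s, (p and (q or q)).
(p and (q or q)): α-rule — add p, (q or q).
not ((not t or not t) iff (not q or (r or not t))): β-rule — branch into (not t or not t), not (not q or (r or not t))  //  not (not t or not t), (not q or (r or not t)).
  branch 1 (add (not t or not t), not (not q or (r or not t))):
    not (not q or (r or not t)): α-rule — add not not q, not (r or not t).
    not (r or not t): α-rule — add not r, not not t.
    (q or q): β-rule — branch into q  //  q.
      branch 1.1 (add q):
        (not t or not t): β-rule — branch into not t  //  not t.
          branch 1.1.1 (add not t):
            × closes — contains both t and not t.
          branch 1.1.2 (add not t):
            × closes — contains both t and not t.
      branch 1.2 (add q):
        (not t or not t): β-rule — branch into not t  //  not t.
          branch 1.2.1 (add not t):
            × closes — contains both t and not t.
          branch 1.2.2 (add not t):
            × closes — contains both t and not t.
  branch 2 (add not (not t or not t), (not q or (r or not t))):
    not (not t or not t): α-rule — add not not t, not not t.
    (q or q): β-rule — branch into q  //  q.
      branch 2.1 (add q):
        (not q or (r or not t)): β-rule — branch into not q  //  (r or not t).
          branch 2.1.1 (add not q):
            × closes — contains both q and not q.
          branch 2.1.2 (add (r or not t)):
            (r or not t): β-rule — branch into r  //  not t.
              branch 2.1.2.1 (add r):
                ○ open, literals {p=T, q=T, r=T, s=F, t=T}.
              branch 2.1.2.2 (add not t):
                × closes — contains both t and not t.
      branch 2.2 (add q):
        (not q or (r or not t)): β-rule — branch into not q  //  (r or not t).
          branch 2.2.1 (add not q):
            × closes — contains both q and not q.
          branch 2.2.2 (add (r or not t)):
            (r or not t): β-rule — branch into r  //  not t.
              branch 2.2.2.1 (add r):
                ○ open, literals {p=T, q=T, r=T, s=F, t=T}.
              branch 2.2.2.2 (add not t):
                × closes — contains both t and not t.
8 branches closed, 2 open.
An open branch gives a countermodel: p=T, q=T, r=T, s=F, t=T (unmentioned atoms arbitrary); the premises hold there but the conclusion fails.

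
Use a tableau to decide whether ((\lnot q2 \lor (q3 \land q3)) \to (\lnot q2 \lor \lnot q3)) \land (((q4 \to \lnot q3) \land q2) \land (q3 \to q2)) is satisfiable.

Satisfiable

Initial set: {(((\lnot q2 \lor (q3 \land q3)) \to (\lnot q2 \lor \lnot q3)) \land (((q4 \to \lnot q3) \land q2) \land (q3 \to q2)))}.
(((\lnot q2 \lor (q3 \land q3)) \to (\lnot q2 \lor \lnot q3)) \land (((q4 \to \lnot q3) \land q2) \land (q3 \to q2))): α-rule — add ((\lnot q2 \lor (q3 \land q3)) \to (\lnot q2 \lor \lnot q3)), (((q4 \to \lnot q3) \land q2) \land (q3 \to q2)).
(((q4 \to \lnot q3) \land q2) \land (q3 \to q2)): α-rule — add ((q4 \to \lnot q3) \land q2), (q3 \to q2).
((q4 \to \lnot q3) \land q2): α-rule — add (q4 \to \lnot q3), q2.
((\lnot q2 \lor (q3 \land q3)) \to (\lnot q2 \lor \lnot q3)): β-rule — branch into \lnot (\lnot q2 \lor (q3 \land q3))  //  (\lnot q2 \lor \lnot q3).
  branch 1 (add \lnot (\lnot q2 \lor (q3 \land q3))):
    \lnot (\lnot q2 \lor (q3 \land q3)): α-rule — add \lnot \lnot q2, \lnot (q3 \land q3).
    (q3 \to q2): β-rule — branch into \lnot q3  //  q2.
      branch 1.1 (add \lnot q3):
        (q4 \to \lnot q3): β-rule — branch into \lnot q4  //  \lnot q3.
          branch 1.1.1 (add \lnot q4):
            \lnot (q3 \land q3): β-rule — branch into \lnot q3  //  \lnot q3.
              branch 1.1.1.1 (add \lnot q3):
                ○ open, literals {q2=true, q3=false, q4=false}.
              branch 1.1.1.2 (add \lnot q3):
                ○ open, literals {q2=true, q3=false, q4=false}.
          branch 1.1.2 (add \lnot q3):
            \lnot (q3 \land q3): β-rule — branch into \lnot q3  //  \lnot q3.
              branch 1.1.2.1 (add \lnot q3):
                ○ open, literals {q2=true, q3=false}.
              branch 1.1.2.2 (add \lnot q3):
                ○ open, literals {q2=true, q3=false}.
      branch 1.2 (add q2):
        (q4 \to \lnot q3): β-rule — branch into \lnot q4  //  \lnot q3.
          branch 1.2.1 (add \lnot q4):
            \lnot (q3 \land q3): β-rule — branch into \lnot q3  //  \lnot q3.
              branch 1.2.1.1 (add \lnot q3):
                ○ open, literals {q2=true, q3=false, q4=false}.
              branch 1.2.1.2 (add \lnot q3):
                ○ open, literals {q2=true, q3=false, q4=false}.
          branch 1.2.2 (add \lnot q3):
            \lnot (q3 \land q3): β-rule — branch into \lnot q3  //  \lnot q3.
              branch 1.2.2.1 (add \lnot q3):
                ○ open, literals {q2=true, q3=false}.
              branch 1.2.2.2 (add \lnot q3):
                ○ open, literals {q2=true, q3=false}.
  branch 2 (add (\lnot q2 \lor \lnot q3)):
    (q3 \to q2): β-rule — branch into \lnot q3  //  q2.
      branch 2.1 (add \lnot q3):
        (q4 \to \lnot q3): β-rule — branch into \lnot q4  //  \lnot q3.
          branch 2.1.1 (add \lnot q4):
            (\lnot q2 \lor \lnot q3): β-rule — branch into \lnot q2  //  \lnot q3.
              branch 2.1.1.1 (add \lnot q2):
                × closes — contains both q2 and \lnot q2.
              branch 2.1.1.2 (add \lnot q3):
                ○ open, literals {q2=true, q3=false, q4=false}.
          branch 2.1.2 (add \lnot q3):
            (\lnot q2 \lor \lnot q3): β-rule — branch into \lnot q2  //  \lnot q3.
              branch 2.1.2.1 (add \lnot q2):
                × closes — contains both q2 and \lnot q2.
              branch 2.1.2.2 (add \lnot q3):
                ○ open, literals {q2=true, q3=false}.
      branch 2.2 (add q2):
        (q4 \to \lnot q3): β-rule — branch into \lnot q4  //  \lnot q3.
          branch 2.2.1 (add \lnot q4):
            (\lnot q2 \lor \lnot q3): β-rule — branch into \lnot q2  //  \lnot q3.
              branch 2.2.1.1 (add \lnot q2):
                × closes — contains both q2 and \lnot q2.
              branch 2.2.1.2 (add \lnot q3):
                ○ open, literals {q2=true, q3=false, q4=false}.
          branch 2.2.2 (add \lnot q3):
            (\lnot q2 \lor \lnot q3): β-rule — branch into \lnot q2  //  \lnot q3.
              branch 2.2.2.1 (add \lnot q2):
                × closes — contains both q2 and \lnot q2.
              branch 2.2.2.2 (add \lnot q3):
                ○ open, literals {q2=true, q3=false}.
4 branches closed, 12 open.
An open branch gives a satisfying assignment: q2=true, q3=false, q4=false.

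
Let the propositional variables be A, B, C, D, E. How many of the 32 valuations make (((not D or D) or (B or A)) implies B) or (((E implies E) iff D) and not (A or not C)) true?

18

Initial set: {((((not D or D) or (B or A)) implies B) or (((E implies E) iff D) and not (A or not C)))}.
((((not D or D) or (B or A)) implies B) or (((E implies E) iff D) and not (A or not C))): β-rule — branch into (((not D or D) or (B or A)) implies B)  //  (((E implies E) iff D) and not (A or not C)).
  branch 1 (add (((not D or D) or (B or A)) implies B)):
    (((not D or D) or (B or A)) implies B): β-rule — branch into not ((not D or D) or (B or A))  //  B.
      branch 1.1 (add not ((not D or D) or (B or A))):
        not ((not D or D) or (B or A)): α-rule — add not (not D or D), not (B or A).
        not (not D or D): α-rule — add not not D, not D.
        × closes — contains both D and not D.
      branch 1.2 (add B):
        ○ open, literals {B=1}.
  branch 2 (add (((E implies E) iff D) and not (A or not C))):
    (((E implies E) iff D) and not (A or not C)): α-rule — add ((E implies E) iff D), not (A or not C).
    not (A or not C): α-rule — add not A, not not C.
    ((E implies E) iff D): β-rule — branch into (E implies E), D  //  not (E implies E), not D.
      branch 2.1 (add (E implies E), D):
        (E implies E): β-rule — branch into not E  //  E.
          branch 2.1.1 (add not E):
            ○ open, literals {A=0, C=1, D=1, E=0}.
          branch 2.1.2 (add E):
            ○ open, literals {A=0, C=1, D=1, E=1}.
      branch 2.2 (add not (E implies E), not D):
        not (E implies E): α-rule — add E, not E.
        × closes — contains both E and not E.
2 branches closed, 3 open.
Each open branch fixes some atoms; the unmentioned ones are free. Counting distinct full assignments: branch {B=1} (A, C, D, E) contributes 16 new; branch {A=0, C=1, D=1, E=0} (B) contributes 1 new; branch {A=0, C=1, D=1, E=1} (B) contributes 1 new. Total: 18.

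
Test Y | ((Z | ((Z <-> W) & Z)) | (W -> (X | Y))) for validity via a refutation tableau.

Not valid

Assume the negation and expand:
Initial set: {~(Y | ((Z | ((Z <-> W) & Z)) | (W -> (X | Y))))}.
~(Y | ((Z | ((Z <-> W) & Z)) | (W -> (X | Y)))): α-rule — add ~Y, ~((Z | ((Z <-> W) & Z)) | (W -> (X | Y))).
~((Z | ((Z <-> W) & Z)) | (W -> (X | Y))): α-rule — add ~(Z | ((Z <-> W) & Z)), ~(W -> (X | Y)).
~(Z | ((Z <-> W) & Z)): α-rule — add ~Z, ~((Z <-> W) & Z).
~(W -> (X | Y)): α-rule — add W, ~(X | Y).
~(X | Y): α-rule — add ~X, ~Y.
~((Z <-> W) & Z): β-rule — branch into ~(Z <-> W)  //  ~Z.
  branch 1 (add ~(Z <-> W)):
    ~(Z <-> W): β-rule — branch into Z, ~W  //  ~Z, W.
      branch 1.1 (add Z, ~W):
        × closes — contains both Z and ~Z.
      branch 1.2 (add ~Z, W):
        ○ open, literals {W=T, X=F, Y=F, Z=F}.
  branch 2 (add ~Z):
    ○ open, literals {W=T, X=F, Y=F, Z=F}.
1 branch closed, 2 open.
An open branch gives a countermodel: W=T, X=F, Y=F, Z=F (unmentioned atoms arbitrary); under it the original formula is false.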